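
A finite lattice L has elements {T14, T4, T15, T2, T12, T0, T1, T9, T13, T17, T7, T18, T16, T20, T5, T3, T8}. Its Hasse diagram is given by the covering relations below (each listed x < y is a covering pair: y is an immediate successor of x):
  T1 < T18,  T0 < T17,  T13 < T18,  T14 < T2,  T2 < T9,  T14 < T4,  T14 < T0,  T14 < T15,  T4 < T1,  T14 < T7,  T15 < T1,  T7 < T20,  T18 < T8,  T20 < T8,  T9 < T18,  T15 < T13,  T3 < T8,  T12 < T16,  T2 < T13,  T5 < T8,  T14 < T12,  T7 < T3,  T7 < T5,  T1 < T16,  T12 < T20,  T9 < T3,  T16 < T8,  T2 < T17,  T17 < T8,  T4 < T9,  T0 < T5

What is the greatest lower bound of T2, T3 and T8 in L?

T2

Common lower bounds of {T2, T3, T8}: T14, T2.
The greatest among these is T2.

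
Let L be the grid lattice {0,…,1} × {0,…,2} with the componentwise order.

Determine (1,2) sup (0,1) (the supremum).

In a product of chains, the join is componentwise max, giving (1,2).

(1,2)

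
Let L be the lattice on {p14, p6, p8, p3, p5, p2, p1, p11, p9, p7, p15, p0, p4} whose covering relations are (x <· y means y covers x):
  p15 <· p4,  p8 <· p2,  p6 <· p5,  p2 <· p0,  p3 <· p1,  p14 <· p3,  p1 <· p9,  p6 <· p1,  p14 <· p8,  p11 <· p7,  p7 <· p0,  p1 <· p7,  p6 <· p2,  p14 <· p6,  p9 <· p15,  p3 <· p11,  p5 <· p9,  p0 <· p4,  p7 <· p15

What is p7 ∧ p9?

Common lower bounds of {p7, p9}: p1, p14, p3, p6.
The greatest among these is p1.

p1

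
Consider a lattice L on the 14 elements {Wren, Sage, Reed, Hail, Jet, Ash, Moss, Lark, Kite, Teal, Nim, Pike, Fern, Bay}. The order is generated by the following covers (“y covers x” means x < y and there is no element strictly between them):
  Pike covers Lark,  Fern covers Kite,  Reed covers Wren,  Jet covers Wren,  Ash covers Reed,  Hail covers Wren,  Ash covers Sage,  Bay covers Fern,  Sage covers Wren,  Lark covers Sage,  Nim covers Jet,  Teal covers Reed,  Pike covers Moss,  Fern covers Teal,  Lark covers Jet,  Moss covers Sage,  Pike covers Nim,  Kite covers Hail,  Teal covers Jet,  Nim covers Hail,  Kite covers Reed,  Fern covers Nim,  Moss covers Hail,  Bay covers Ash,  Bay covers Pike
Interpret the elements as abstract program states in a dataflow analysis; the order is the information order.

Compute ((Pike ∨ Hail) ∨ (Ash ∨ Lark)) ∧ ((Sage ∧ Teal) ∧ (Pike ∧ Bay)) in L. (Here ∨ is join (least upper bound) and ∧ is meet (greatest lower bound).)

Pike ∨ Hail = Pike
Ash ∨ Lark = Bay
Pike ∨ Bay = Bay
Sage ∧ Teal = Wren
Pike ∧ Bay = Pike
Wren ∧ Pike = Wren
Bay ∧ Wren = Wren

Wren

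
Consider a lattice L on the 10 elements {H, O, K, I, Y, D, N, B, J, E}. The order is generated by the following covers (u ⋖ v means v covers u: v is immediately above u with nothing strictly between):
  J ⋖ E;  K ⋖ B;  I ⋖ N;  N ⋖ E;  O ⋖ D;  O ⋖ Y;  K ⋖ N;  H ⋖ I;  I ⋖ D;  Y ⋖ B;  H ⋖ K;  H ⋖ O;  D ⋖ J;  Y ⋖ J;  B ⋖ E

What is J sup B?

Common upper bounds of {J, B}: E.
The least among these is E.

E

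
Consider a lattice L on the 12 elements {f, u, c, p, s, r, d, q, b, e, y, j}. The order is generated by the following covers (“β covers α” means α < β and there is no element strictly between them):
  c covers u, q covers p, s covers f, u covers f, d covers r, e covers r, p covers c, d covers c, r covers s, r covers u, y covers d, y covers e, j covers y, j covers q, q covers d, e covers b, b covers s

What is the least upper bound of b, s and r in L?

e

Common upper bounds of {b, s, r}: e, j, y.
The least among these is e.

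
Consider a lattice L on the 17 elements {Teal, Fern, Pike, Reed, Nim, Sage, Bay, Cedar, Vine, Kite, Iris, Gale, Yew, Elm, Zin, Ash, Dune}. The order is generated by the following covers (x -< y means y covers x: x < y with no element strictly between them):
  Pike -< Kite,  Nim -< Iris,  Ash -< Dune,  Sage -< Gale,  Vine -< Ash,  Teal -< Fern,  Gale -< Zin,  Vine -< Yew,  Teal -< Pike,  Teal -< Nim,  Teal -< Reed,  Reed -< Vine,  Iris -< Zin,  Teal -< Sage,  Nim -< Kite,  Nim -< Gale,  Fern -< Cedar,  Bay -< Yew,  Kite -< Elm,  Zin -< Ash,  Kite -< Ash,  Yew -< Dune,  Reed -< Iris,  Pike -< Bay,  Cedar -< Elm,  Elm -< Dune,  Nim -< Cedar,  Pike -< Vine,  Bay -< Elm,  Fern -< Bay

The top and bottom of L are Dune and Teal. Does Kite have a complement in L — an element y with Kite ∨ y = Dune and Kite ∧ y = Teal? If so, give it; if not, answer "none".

none

For every candidate y, either Kite ∨ y ≠ Dune or Kite ∧ y ≠ Teal; no complement exists.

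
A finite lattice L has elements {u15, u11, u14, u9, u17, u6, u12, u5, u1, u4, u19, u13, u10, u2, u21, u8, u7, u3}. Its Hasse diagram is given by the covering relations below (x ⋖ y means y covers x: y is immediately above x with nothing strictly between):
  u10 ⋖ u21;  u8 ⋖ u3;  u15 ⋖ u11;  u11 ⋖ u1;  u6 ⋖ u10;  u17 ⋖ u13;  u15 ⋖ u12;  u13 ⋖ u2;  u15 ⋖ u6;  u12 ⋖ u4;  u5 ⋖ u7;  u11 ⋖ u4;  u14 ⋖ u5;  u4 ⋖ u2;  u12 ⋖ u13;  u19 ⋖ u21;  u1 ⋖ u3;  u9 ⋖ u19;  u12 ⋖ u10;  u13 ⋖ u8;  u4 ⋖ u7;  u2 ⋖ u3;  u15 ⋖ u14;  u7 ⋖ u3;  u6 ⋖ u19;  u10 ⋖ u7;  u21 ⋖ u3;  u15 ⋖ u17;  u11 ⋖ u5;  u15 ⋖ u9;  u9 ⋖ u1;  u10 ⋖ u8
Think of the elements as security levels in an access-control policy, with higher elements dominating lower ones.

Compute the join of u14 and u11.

u5

Common upper bounds of {u14, u11}: u3, u5, u7.
The least among these is u5.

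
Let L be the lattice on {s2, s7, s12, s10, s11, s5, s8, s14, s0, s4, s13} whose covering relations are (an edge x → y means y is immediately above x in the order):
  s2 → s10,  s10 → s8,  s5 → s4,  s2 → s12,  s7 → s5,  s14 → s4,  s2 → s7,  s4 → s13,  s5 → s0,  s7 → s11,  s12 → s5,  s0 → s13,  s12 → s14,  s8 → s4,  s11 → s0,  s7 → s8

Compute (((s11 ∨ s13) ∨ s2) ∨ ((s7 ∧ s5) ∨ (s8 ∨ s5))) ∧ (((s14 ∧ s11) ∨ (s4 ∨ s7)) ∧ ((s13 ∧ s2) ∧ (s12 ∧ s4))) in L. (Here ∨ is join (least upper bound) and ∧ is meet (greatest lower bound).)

s11 ∨ s13 = s13
s13 ∨ s2 = s13
s7 ∧ s5 = s7
s8 ∨ s5 = s4
s7 ∨ s4 = s4
s13 ∨ s4 = s13
s14 ∧ s11 = s2
s4 ∨ s7 = s4
s2 ∨ s4 = s4
s13 ∧ s2 = s2
s12 ∧ s4 = s12
s2 ∧ s12 = s2
s4 ∧ s2 = s2
s13 ∧ s2 = s2

s2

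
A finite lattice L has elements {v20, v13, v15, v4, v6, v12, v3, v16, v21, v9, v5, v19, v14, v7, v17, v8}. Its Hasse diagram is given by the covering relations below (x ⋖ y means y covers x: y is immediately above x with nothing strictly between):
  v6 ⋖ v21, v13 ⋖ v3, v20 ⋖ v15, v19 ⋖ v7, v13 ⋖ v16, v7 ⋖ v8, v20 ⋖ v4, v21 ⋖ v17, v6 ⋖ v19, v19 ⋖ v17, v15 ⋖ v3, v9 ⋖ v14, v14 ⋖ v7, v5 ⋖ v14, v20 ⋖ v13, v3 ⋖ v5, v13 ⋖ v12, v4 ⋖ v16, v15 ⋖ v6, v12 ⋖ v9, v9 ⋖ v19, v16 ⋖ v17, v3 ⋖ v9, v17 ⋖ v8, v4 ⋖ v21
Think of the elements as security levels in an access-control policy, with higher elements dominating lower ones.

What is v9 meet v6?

v15

Common lower bounds of {v9, v6}: v15, v20.
The greatest among these is v15.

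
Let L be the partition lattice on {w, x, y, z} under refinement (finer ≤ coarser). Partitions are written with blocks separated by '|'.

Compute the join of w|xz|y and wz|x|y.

wxz|y

The join of w|xz|y and wz|x|y merges any blocks that overlap across the partitions, giving wxz|y.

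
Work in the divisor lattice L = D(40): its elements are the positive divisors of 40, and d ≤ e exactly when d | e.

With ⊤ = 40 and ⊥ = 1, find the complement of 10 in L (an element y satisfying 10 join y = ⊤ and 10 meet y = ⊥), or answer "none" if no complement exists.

For every candidate y, either 10 ∨ y ≠ 40 or 10 ∧ y ≠ 1; no complement exists.

none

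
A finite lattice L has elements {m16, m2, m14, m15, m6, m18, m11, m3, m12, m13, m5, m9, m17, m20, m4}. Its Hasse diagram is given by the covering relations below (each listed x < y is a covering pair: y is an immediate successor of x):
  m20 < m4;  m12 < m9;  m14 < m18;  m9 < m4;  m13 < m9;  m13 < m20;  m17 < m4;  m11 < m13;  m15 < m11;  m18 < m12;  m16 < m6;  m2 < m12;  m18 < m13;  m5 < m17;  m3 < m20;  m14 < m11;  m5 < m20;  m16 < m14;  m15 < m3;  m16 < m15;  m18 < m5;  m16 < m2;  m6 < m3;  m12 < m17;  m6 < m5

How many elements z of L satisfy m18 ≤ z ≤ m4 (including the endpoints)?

The interval [m18, m4] = {m12, m13, m17, m18, m20, m4, m5, m9}, which has 8 elements.

8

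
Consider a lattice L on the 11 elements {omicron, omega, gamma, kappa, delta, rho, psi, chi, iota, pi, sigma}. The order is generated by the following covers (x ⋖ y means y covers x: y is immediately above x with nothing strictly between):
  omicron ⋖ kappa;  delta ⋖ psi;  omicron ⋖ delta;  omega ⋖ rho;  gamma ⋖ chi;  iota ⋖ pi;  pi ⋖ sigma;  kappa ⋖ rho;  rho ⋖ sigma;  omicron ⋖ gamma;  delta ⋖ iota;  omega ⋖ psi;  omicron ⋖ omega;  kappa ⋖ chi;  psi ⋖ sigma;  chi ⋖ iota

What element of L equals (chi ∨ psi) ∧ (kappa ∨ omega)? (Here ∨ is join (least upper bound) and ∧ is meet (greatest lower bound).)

rho

chi ∨ psi = sigma
kappa ∨ omega = rho
sigma ∧ rho = rho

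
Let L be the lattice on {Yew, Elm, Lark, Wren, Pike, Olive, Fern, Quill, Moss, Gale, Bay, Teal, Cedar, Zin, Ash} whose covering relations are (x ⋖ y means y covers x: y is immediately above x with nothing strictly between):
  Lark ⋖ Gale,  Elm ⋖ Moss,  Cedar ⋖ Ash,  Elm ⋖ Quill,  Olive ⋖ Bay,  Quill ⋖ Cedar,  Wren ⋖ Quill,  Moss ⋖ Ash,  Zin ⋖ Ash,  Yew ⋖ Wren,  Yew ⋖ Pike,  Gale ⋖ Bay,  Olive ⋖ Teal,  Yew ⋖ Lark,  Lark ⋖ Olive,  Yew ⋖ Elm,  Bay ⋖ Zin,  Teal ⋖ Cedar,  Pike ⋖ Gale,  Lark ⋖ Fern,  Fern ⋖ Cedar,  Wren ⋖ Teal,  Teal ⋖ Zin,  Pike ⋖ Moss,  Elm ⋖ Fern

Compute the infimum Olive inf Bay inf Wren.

Yew

Common lower bounds of {Olive, Bay, Wren}: Yew.
The greatest among these is Yew.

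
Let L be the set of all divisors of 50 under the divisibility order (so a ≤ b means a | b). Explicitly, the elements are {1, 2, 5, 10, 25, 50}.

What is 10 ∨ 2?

In the divisibility order, the join is the least common multiple: lcm(10, 2) = 10.

10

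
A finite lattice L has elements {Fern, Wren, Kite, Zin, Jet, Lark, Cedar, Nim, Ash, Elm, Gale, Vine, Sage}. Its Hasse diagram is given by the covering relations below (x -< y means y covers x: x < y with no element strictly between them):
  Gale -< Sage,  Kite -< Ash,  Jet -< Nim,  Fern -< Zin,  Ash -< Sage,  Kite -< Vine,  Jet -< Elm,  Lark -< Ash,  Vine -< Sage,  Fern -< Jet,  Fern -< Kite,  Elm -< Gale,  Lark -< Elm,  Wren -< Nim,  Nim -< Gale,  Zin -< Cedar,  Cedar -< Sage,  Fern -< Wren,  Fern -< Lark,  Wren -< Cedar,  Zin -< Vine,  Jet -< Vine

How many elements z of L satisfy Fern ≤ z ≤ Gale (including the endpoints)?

7

The interval [Fern, Gale] = {Elm, Fern, Gale, Jet, Lark, Nim, Wren}, which has 7 elements.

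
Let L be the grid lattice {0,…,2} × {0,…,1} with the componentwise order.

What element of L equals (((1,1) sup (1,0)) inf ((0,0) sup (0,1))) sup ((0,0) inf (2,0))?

(1,1) ∨ (1,0) = (1,1)
(0,0) ∨ (0,1) = (0,1)
(1,1) ∧ (0,1) = (0,1)
(0,0) ∧ (2,0) = (0,0)
(0,1) ∨ (0,0) = (0,1)

(0,1)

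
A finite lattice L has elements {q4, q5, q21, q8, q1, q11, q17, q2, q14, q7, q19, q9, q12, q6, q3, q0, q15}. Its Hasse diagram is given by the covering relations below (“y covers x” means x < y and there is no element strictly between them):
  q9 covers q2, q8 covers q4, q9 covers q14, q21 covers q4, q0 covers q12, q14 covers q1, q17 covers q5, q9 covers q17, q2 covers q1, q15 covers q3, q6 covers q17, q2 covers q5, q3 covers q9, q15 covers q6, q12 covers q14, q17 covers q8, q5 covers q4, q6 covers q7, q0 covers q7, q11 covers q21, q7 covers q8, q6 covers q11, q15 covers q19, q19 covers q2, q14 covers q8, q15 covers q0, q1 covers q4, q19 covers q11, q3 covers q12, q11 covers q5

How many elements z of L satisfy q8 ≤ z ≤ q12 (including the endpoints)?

The interval [q8, q12] = {q12, q14, q8}, which has 3 elements.

3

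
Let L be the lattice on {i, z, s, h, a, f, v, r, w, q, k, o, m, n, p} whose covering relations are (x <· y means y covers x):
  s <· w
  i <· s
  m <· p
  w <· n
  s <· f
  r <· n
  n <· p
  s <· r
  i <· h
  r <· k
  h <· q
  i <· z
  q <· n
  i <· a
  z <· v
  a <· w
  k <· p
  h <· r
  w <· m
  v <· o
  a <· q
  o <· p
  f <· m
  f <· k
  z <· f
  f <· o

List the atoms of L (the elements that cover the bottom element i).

a, h, s, z

The atoms are exactly the elements that cover i: a, h, s, z.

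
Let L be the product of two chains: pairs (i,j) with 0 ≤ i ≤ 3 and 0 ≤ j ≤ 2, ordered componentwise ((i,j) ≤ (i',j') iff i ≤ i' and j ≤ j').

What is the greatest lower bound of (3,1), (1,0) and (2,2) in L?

(1,0)

In a product of chains, the meet is componentwise min, giving (1,0).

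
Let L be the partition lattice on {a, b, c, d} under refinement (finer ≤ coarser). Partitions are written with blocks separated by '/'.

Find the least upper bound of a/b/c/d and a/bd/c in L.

a/bd/c

The join of a/b/c/d and a/bd/c merges any blocks that overlap across the partitions, giving a/bd/c.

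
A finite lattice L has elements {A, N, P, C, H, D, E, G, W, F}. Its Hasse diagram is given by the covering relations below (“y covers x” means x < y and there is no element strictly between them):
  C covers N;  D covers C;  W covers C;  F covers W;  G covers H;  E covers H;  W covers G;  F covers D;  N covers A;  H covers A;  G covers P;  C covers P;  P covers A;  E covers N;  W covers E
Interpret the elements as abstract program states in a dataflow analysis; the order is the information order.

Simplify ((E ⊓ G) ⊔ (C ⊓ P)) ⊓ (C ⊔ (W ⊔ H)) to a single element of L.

G

E ∧ G = H
C ∧ P = P
H ∨ P = G
W ∨ H = W
C ∨ W = W
G ∧ W = G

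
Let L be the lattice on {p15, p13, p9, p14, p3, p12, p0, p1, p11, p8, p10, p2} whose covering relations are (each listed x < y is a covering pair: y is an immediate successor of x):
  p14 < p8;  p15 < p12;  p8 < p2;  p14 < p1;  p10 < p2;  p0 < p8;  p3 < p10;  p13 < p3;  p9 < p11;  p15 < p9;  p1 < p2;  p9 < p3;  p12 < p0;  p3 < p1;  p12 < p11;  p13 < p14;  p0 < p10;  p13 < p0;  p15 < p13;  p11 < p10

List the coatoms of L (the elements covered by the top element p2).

The coatoms are exactly the elements covered by p2: p1, p10, p8.

p1, p10, p8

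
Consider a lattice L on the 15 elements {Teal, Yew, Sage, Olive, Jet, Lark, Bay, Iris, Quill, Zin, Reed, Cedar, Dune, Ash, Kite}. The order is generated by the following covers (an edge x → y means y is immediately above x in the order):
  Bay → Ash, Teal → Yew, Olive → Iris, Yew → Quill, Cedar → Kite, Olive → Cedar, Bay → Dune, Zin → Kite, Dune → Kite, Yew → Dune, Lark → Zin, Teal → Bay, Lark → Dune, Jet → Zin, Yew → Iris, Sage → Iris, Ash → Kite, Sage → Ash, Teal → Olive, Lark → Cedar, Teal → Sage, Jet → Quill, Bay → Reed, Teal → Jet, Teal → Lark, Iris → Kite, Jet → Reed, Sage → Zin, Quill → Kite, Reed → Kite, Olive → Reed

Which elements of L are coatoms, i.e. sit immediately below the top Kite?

The coatoms are exactly the elements covered by Kite: Ash, Cedar, Dune, Iris, Quill, Reed, Zin.

Ash, Cedar, Dune, Iris, Quill, Reed, Zin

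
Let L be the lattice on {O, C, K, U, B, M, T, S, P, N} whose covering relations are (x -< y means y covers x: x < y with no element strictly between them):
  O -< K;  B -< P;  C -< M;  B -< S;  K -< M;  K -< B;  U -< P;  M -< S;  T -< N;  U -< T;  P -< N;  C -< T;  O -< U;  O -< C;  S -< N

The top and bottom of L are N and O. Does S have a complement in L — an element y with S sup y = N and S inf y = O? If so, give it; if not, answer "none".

U

Need y with S ∨ y = N and S ∧ y = O.
Checking each element gives: U.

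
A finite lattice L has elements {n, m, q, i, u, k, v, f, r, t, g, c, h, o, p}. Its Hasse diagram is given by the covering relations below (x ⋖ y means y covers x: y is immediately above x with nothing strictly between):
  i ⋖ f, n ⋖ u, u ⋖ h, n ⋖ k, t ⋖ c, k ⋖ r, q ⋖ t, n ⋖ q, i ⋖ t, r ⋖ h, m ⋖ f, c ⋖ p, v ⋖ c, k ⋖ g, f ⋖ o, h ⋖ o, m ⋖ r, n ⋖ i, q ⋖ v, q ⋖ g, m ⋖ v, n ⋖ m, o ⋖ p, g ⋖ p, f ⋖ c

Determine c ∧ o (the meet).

f

Common lower bounds of {c, o}: f, i, m, n.
The greatest among these is f.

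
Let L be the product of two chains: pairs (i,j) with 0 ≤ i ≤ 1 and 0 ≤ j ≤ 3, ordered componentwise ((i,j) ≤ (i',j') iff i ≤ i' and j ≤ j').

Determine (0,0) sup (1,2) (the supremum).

(1,2)

In a product of chains, the join is componentwise max, giving (1,2).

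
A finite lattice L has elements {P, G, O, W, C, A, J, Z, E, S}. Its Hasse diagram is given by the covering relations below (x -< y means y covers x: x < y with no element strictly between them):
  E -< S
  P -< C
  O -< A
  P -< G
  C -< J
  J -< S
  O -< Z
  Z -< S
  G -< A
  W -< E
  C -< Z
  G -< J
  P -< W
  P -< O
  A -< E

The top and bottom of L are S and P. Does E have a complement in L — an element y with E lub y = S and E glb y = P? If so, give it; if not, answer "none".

Need y with E ∨ y = S and E ∧ y = P.
Checking each element gives: C.

C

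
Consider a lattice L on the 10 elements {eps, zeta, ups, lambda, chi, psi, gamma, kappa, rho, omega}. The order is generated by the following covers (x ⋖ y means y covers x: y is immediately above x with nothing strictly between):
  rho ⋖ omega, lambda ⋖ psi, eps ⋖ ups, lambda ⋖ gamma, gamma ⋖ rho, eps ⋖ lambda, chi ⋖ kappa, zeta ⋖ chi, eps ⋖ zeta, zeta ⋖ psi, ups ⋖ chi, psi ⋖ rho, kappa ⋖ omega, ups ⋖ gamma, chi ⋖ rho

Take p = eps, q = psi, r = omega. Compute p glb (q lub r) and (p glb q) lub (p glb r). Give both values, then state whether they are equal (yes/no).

eps; eps; yes

q lub r = omega, so p glb (q lub r) = eps glb omega = eps.
p glb q = eps and p glb r = eps, so (p glb q) lub (p glb r) = eps lub eps = eps.
Equal: yes.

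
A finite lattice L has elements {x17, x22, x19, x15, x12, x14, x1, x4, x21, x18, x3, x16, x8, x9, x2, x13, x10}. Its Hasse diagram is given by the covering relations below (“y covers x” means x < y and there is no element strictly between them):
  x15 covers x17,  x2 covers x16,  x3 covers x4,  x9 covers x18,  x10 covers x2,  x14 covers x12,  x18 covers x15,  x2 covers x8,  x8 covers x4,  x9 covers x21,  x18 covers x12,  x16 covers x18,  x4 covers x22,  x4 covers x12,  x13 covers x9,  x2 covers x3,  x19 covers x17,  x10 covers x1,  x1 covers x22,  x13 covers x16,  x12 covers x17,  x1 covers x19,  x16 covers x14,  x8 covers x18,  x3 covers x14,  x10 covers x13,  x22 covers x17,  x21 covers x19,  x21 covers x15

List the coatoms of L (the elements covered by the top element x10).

The coatoms are exactly the elements covered by x10: x1, x13, x2.

x1, x13, x2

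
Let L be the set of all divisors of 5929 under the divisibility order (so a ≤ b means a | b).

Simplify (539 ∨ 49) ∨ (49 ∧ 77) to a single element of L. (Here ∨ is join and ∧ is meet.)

539

539 ∨ 49 = 539
49 ∧ 77 = 7
539 ∨ 7 = 539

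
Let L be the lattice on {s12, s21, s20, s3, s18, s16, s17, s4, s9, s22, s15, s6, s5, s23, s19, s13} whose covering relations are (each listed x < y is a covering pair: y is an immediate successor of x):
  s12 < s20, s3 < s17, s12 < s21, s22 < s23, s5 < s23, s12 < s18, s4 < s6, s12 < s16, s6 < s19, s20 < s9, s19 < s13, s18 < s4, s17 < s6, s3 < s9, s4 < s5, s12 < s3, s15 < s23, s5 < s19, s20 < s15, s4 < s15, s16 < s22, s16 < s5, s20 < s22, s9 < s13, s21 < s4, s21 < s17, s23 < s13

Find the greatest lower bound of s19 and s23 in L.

Common lower bounds of {s19, s23}: s12, s16, s18, s21, s4, s5.
The greatest among these is s5.

s5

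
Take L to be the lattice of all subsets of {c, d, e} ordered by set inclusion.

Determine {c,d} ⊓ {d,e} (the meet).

Common lower bounds of {{c,d}, {d,e}}: {d}, {}.
The greatest among these is {d}.

{d}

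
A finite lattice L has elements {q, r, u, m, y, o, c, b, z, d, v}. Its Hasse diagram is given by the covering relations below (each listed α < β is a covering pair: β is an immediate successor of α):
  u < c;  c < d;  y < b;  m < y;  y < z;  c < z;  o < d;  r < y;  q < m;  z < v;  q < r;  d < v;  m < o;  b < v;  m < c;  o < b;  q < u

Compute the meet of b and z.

y

Common lower bounds of {b, z}: m, q, r, y.
The greatest among these is y.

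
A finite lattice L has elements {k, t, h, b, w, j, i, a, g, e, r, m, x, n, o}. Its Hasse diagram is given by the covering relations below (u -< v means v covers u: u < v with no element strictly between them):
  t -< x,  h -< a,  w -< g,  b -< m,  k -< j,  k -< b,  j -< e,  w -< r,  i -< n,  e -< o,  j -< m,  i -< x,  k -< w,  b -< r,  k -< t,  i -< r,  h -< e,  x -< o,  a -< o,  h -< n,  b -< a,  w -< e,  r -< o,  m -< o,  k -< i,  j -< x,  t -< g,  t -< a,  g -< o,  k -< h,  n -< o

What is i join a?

o

Common upper bounds of {i, a}: o.
The least among these is o.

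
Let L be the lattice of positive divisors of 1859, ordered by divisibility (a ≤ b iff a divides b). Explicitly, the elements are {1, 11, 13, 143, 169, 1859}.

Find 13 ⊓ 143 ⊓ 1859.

13

Common lower bounds of {13, 143, 1859}: 1, 13.
The greatest among these is 13.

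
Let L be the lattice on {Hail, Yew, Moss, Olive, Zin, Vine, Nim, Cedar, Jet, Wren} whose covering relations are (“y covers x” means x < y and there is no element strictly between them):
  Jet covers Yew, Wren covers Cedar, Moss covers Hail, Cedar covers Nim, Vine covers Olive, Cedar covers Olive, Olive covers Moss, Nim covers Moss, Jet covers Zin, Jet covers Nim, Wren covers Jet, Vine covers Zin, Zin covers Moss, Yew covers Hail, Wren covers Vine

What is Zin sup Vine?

Vine

Common upper bounds of {Zin, Vine}: Vine, Wren.
The least among these is Vine.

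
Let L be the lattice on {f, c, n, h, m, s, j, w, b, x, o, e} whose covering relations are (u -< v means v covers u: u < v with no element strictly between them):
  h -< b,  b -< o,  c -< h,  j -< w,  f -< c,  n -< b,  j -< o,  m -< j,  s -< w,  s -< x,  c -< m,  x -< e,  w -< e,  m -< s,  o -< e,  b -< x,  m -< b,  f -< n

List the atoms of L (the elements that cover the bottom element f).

The atoms are exactly the elements that cover f: c, n.

c, n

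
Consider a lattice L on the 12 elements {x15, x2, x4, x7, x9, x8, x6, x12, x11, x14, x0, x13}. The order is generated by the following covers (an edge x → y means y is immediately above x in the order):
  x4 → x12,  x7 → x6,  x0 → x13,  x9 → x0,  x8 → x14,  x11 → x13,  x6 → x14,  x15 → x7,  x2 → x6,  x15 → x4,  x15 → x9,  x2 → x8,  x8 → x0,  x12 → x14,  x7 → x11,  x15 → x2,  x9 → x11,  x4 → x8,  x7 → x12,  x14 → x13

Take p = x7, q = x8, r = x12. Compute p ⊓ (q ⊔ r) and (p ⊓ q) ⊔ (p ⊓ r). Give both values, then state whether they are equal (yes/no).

x7; x7; yes

q ⊔ r = x14, so p ⊓ (q ⊔ r) = x7 ⊓ x14 = x7.
p ⊓ q = x15 and p ⊓ r = x7, so (p ⊓ q) ⊔ (p ⊓ r) = x15 ⊔ x7 = x7.
Equal: yes.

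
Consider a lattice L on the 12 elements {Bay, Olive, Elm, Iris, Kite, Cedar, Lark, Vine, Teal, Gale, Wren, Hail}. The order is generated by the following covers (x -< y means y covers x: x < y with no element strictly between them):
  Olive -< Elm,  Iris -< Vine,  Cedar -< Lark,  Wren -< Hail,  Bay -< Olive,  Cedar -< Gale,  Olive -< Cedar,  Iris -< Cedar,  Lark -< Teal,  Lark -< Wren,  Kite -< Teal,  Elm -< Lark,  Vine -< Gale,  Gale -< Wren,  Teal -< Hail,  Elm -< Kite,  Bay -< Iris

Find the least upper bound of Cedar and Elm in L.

Common upper bounds of {Cedar, Elm}: Hail, Lark, Teal, Wren.
The least among these is Lark.

Lark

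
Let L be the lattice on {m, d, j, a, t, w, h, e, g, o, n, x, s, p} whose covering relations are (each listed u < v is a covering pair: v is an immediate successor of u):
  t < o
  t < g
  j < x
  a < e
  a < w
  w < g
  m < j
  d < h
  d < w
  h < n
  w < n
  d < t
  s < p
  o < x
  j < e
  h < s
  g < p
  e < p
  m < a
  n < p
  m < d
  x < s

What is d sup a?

Common upper bounds of {d, a}: g, n, p, w.
The least among these is w.

w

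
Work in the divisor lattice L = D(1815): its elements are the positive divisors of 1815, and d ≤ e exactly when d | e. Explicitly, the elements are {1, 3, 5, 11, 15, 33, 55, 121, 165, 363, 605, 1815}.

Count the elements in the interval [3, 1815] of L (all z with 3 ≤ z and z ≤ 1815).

The interval [3, 1815] = {15, 165, 1815, 3, 33, 363}, which has 6 elements.

6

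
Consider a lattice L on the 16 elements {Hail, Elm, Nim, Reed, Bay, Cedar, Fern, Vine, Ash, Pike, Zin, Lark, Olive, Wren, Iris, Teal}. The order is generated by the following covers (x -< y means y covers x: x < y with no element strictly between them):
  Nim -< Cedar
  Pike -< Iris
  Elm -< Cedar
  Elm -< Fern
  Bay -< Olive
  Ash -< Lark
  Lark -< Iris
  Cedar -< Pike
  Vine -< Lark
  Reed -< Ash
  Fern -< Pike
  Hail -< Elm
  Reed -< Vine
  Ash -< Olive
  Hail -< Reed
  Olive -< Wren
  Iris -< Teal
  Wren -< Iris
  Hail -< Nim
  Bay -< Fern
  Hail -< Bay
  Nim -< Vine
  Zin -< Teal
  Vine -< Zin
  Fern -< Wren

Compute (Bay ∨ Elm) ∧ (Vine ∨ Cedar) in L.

Bay ∨ Elm = Fern
Vine ∨ Cedar = Iris
Fern ∧ Iris = Fern

Fern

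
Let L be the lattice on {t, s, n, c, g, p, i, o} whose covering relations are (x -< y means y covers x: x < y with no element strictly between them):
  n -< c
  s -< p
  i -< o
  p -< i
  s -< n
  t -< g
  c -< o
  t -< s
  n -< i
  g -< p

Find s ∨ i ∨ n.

i

Common upper bounds of {s, i, n}: i, o.
The least among these is i.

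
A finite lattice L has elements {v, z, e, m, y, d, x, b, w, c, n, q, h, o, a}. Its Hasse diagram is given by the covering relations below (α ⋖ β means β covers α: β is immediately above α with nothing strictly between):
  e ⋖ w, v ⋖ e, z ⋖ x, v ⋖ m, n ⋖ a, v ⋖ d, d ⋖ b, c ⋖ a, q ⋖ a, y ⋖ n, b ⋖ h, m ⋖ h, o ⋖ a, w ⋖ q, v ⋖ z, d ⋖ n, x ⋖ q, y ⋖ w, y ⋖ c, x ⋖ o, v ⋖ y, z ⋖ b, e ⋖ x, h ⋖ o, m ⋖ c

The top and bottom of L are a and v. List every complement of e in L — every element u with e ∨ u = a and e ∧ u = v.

Need u with e ∨ u = a and e ∧ u = v.
Checking each element gives: c, n.

c, n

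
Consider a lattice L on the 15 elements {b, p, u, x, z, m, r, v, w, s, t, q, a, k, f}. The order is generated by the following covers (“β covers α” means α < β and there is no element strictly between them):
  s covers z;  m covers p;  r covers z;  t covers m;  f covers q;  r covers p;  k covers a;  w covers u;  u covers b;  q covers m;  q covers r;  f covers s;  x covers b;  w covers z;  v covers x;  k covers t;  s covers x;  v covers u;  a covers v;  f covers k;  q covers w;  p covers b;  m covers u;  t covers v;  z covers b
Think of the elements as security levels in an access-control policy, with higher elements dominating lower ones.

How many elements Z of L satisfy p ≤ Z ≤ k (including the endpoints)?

The interval [p, k] = {k, m, p, t}, which has 4 elements.

4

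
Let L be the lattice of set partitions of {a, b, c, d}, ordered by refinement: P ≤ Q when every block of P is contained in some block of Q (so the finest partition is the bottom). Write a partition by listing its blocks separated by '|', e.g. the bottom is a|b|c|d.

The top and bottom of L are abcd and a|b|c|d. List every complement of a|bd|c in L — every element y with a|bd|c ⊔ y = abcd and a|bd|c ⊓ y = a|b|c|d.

abc|d, ab|cd, acd|b, ad|bc

Need y with a|bd|c ∨ y = abcd and a|bd|c ∧ y = a|b|c|d.
Checking each element gives: abc|d, ab|cd, acd|b, ad|bc.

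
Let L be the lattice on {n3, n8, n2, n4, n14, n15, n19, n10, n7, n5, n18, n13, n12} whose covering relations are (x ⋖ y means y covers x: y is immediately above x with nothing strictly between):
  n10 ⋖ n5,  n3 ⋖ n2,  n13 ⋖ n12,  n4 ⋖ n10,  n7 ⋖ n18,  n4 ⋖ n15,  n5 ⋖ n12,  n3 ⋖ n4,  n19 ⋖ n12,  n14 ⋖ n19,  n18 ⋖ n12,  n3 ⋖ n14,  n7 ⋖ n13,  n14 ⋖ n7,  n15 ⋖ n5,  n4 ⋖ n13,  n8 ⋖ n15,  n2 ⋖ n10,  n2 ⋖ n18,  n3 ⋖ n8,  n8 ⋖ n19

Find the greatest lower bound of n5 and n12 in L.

n5

Common lower bounds of {n5, n12}: n10, n15, n2, n3, n4, n5, n8.
The greatest among these is n5.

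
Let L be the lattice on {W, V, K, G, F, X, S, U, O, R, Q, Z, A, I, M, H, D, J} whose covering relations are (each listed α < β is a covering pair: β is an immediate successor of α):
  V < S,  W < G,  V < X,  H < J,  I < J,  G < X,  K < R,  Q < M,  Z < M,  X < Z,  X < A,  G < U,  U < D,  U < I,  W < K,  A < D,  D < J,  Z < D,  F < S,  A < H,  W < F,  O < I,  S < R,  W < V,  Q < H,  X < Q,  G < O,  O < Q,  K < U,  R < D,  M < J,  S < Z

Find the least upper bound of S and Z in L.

Common upper bounds of {S, Z}: D, J, M, Z.
The least among these is Z.

Z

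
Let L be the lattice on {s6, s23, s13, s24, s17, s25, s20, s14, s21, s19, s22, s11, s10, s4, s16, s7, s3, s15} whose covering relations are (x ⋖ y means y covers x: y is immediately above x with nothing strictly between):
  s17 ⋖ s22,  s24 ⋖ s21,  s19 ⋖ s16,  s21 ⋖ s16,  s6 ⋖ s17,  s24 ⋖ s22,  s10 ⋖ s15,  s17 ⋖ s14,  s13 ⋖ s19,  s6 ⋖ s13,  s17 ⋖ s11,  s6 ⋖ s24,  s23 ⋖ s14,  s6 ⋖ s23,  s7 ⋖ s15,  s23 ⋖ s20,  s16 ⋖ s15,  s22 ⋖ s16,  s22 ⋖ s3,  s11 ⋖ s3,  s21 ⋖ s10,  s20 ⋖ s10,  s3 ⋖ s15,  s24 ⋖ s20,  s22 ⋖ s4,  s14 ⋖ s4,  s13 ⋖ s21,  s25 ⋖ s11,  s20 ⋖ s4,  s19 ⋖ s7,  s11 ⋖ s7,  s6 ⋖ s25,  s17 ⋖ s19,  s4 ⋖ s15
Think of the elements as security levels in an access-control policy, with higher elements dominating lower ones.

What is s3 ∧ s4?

s22

Common lower bounds of {s3, s4}: s17, s22, s24, s6.
The greatest among these is s22.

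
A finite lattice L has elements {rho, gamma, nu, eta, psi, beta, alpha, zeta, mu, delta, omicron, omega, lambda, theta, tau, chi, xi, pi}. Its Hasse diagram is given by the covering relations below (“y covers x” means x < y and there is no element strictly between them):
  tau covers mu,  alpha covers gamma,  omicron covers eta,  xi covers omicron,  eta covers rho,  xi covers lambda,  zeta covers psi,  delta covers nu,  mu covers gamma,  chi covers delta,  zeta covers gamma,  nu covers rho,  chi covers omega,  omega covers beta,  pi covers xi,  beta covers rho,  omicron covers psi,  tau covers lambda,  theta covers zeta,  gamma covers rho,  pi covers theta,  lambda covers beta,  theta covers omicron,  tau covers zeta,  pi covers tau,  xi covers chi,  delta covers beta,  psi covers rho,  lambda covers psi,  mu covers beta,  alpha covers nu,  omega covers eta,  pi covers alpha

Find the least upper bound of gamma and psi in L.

Common upper bounds of {gamma, psi}: pi, tau, theta, zeta.
The least among these is zeta.

zeta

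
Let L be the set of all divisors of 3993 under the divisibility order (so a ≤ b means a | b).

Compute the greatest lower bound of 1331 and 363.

121

In the divisibility order, the meet is the greatest common divisor: gcd(1331, 363) = 121.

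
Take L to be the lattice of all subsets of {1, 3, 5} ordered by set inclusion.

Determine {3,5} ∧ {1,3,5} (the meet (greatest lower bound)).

{3,5}

Under ⊆, meet is intersection: {3,5} ∩ {1,3,5} = {3,5}.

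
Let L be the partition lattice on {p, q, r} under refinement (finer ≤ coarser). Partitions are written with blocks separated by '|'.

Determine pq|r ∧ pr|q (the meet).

Common lower bounds of {pq|r, pr|q}: p|q|r.
The greatest among these is p|q|r.

p|q|r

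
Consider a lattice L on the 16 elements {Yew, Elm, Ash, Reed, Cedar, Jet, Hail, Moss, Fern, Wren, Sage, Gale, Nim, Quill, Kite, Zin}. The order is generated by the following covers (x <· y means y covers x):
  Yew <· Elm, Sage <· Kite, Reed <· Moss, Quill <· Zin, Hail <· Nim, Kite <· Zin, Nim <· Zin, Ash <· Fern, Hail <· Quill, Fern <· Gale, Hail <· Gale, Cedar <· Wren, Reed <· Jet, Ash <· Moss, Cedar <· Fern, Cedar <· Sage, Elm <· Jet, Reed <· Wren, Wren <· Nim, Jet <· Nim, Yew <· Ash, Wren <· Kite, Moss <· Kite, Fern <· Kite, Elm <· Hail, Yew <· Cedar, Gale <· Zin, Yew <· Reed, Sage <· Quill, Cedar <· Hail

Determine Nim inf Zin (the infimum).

Nim

Common lower bounds of {Nim, Zin}: Cedar, Elm, Hail, Jet, Nim, Reed, Wren, Yew.
The greatest among these is Nim.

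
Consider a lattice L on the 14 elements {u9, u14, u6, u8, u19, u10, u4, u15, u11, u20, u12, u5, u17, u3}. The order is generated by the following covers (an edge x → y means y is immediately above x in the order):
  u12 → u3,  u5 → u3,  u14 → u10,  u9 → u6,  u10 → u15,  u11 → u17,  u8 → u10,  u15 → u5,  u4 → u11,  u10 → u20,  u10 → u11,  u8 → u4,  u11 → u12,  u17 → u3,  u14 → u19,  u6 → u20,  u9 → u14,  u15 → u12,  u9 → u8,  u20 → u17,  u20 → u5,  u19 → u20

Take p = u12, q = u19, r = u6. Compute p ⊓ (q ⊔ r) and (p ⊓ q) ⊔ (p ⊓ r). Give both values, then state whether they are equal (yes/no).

u10; u14; no

q ⊔ r = u20, so p ⊓ (q ⊔ r) = u12 ⊓ u20 = u10.
p ⊓ q = u14 and p ⊓ r = u9, so (p ⊓ q) ⊔ (p ⊓ r) = u14 ⊔ u9 = u14.
Equal: no.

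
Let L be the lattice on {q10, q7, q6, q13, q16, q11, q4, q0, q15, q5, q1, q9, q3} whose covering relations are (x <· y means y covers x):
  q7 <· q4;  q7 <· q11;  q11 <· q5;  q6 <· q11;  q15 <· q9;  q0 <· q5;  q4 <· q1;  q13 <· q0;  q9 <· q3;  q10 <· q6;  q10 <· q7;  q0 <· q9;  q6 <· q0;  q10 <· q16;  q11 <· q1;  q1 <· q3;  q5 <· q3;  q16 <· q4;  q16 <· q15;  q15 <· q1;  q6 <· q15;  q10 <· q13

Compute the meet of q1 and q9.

q15

Common lower bounds of {q1, q9}: q10, q15, q16, q6.
The greatest among these is q15.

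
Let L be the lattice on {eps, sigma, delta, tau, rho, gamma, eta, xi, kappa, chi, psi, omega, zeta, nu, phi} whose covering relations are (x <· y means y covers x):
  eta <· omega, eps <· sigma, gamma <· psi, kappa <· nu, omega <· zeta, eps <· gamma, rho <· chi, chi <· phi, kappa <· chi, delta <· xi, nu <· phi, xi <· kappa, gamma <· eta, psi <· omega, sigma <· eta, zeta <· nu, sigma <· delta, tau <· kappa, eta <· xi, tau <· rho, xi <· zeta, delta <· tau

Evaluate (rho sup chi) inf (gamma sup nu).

kappa

rho ∨ chi = chi
gamma ∨ nu = nu
chi ∧ nu = kappa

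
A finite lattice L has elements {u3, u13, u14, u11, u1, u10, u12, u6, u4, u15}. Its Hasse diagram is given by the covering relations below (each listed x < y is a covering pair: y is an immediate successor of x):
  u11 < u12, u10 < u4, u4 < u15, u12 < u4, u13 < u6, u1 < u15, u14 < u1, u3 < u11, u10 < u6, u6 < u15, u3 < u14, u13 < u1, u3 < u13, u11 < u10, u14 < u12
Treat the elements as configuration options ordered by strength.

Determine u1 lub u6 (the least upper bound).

u15

Common upper bounds of {u1, u6}: u15.
The least among these is u15.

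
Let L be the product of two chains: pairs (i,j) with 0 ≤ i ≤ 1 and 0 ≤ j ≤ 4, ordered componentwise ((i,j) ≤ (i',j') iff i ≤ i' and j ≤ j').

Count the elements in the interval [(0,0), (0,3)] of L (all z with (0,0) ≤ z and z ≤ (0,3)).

The interval [(0,0), (0,3)] = {(0,0), (0,1), (0,2), (0,3)}, which has 4 elements.

4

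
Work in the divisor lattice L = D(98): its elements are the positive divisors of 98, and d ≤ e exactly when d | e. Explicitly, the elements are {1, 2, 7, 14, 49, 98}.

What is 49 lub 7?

49

Common upper bounds of {49, 7}: 49, 98.
The least among these is 49.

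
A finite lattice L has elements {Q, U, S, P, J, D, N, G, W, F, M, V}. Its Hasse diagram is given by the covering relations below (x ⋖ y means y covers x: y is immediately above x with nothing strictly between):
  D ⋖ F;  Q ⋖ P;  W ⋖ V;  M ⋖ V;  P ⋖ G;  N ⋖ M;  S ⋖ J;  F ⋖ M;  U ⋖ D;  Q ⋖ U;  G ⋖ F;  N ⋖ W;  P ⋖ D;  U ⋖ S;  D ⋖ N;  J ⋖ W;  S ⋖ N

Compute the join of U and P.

D

Common upper bounds of {U, P}: D, F, M, N, V, W.
The least among these is D.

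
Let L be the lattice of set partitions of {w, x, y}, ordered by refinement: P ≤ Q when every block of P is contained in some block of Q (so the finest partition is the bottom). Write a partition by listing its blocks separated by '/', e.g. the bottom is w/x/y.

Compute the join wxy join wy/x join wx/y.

The join of wxy, wy/x, wx/y merges any blocks that overlap across the partitions, giving wxy.

wxy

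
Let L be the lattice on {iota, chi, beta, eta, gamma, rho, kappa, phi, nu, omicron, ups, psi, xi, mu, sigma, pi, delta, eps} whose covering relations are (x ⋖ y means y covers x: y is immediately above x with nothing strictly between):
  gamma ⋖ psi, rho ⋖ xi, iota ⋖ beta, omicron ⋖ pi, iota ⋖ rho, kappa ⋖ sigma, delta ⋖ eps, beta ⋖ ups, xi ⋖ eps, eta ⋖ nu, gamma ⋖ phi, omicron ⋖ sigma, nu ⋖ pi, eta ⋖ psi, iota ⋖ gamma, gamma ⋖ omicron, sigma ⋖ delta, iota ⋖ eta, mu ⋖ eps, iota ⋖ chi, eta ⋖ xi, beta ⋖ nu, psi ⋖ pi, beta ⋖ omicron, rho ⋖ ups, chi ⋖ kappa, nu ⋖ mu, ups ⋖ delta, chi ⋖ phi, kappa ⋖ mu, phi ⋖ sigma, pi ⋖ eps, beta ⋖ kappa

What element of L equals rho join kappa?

rho ∨ kappa = delta

delta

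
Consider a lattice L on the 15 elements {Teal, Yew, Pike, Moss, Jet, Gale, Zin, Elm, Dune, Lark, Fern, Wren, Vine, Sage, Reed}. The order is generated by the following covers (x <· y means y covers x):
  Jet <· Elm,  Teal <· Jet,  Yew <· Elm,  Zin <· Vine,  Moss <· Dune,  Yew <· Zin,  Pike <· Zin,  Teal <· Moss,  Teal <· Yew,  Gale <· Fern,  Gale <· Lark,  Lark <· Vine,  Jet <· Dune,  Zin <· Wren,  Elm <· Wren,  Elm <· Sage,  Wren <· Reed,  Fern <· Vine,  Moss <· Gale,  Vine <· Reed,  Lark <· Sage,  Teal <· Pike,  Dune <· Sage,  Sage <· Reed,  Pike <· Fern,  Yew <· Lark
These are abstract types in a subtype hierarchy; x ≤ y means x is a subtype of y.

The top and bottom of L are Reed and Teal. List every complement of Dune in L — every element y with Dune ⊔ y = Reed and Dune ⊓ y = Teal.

Need y with Dune ∨ y = Reed and Dune ∧ y = Teal.
Checking each element gives: Pike, Zin.

Pike, Zin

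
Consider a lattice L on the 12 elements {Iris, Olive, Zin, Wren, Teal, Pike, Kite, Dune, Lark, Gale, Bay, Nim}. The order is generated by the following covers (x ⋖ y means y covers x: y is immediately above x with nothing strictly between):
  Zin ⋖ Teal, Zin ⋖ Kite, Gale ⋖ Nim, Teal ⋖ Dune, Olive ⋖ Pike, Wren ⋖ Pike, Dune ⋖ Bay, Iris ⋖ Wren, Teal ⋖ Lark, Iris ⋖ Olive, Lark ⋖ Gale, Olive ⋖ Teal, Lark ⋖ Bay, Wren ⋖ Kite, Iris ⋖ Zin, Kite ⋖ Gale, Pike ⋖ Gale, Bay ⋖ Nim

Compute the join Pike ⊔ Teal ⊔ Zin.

Common upper bounds of {Pike, Teal, Zin}: Gale, Nim.
The least among these is Gale.

Gale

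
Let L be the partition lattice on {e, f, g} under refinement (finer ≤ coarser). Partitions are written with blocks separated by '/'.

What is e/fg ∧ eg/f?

The meet (common refinement) of e/fg and eg/f intersects blocks pairwise, giving e/f/g.

e/f/g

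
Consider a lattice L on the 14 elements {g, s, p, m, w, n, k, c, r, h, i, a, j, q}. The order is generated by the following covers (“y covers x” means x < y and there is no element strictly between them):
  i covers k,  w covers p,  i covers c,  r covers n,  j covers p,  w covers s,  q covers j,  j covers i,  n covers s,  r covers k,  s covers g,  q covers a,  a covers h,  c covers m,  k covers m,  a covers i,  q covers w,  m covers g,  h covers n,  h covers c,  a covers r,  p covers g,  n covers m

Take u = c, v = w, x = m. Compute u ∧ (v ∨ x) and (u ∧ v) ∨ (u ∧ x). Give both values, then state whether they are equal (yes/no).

c; m; no

v ∨ x = q, so u ∧ (v ∨ x) = c ∧ q = c.
u ∧ v = g and u ∧ x = m, so (u ∧ v) ∨ (u ∧ x) = g ∨ m = m.
Equal: no.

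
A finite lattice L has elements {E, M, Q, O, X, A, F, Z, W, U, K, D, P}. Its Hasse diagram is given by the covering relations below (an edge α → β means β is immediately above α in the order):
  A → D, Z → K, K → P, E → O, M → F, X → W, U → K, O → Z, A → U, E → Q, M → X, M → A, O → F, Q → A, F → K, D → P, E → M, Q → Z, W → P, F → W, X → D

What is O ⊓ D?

E

Common lower bounds of {O, D}: E.
The greatest among these is E.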